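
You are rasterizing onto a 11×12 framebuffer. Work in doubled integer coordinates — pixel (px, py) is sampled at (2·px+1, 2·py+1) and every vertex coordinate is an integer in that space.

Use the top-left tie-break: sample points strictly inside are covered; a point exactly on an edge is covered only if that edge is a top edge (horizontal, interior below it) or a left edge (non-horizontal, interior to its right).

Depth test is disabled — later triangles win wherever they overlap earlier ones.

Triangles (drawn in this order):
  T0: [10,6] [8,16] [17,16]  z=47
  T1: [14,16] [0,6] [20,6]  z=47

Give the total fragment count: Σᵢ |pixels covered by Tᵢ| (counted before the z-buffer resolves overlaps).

T0:
  2·area = 90  (B↔C swapped to make it positive)
  edge (10, 6)→(17, 16): d=(7,10) right/bottom  bias=-1
  edge (17, 16)→(8, 16): d=(-9,0) right/bottom  bias=-1
  edge (8, 16)→(10, 6): d=(2,-10) top-left  bias=+0
    (5,0)@(11, 1): e=[-45,135,0] → .  [on edge]
    (5,4)@(11, 9): e=[11,63,16] → X
    (6,4)@(13, 9): e=[-9,63,36] → .
    (4,5)@(9, 11): e=[45,45,0] → X  [on edge]
    (6,5)@(13, 11): e=[5,45,40] → X
    (7,5)@(15, 11): e=[-15,45,60] → .
    (4,6)@(9, 13): e=[59,27,4] → X
    (7,6)@(15, 13): e=[-1,27,64] → .
    (4,7)@(9, 15): e=[73,9,8] → X
    (7,7)@(15, 15): e=[13,9,68] → X
    (8,7)@(17, 15): e=[-7,9,88] → .
    (4,8)@(9, 17): e=[87,-9,12] → .
    (3,10)@(7, 21): e=[135,-45,0] → .  [on edge]
  covered (11 px):
    . . . . . . . . . . .
    . . . . . . . . . . .
    . . . . . . . . . . .
    . . . . . . . . . . .
    . . . . . X . . . . .
    . . . . X X X . . . .
    . . . . X X X . . . .
    . . . . X X X X . . .
    . . . . . . . . . . .
    . . . . . . . . . . .
    . . . . . . . . . . .
    . . . . . . . . . . .
T1:
  2·area = 200
  edge (14, 16)→(0, 6): d=(-14,-10) top-left  bias=+0
  edge (0, 6)→(20, 6): d=(20,0) top-left  bias=+0
  edge (20, 6)→(14, 16): d=(-6,10) right/bottom  bias=-1
    (1,3)@(3, 7): e=[16,20,164] → X
    (2,3)@(5, 7): e=[36,20,144] → X
    (3,3)@(7, 7): e=[56,20,124] → X
    (4,3)@(9, 7): e=[76,20,104] → X
    (5,3)@(11, 7): e=[96,20,84] → X
    (6,3)@(13, 7): e=[116,20,64] → X
    (7,3)@(15, 7): e=[136,20,44] → X
    (8,3)@(17, 7): e=[156,20,24] → X
    (9,3)@(19, 7): e=[176,20,4] → X
    (10,3)@(21, 7): e=[196,20,-16] → .
    (1,4)@(3, 9): e=[-12,60,152] → .
    (2,4)@(5, 9): e=[8,60,132] → X
    (3,5)@(7, 11): e=[0,100,100] → X  [on edge]
    (8,5)@(17, 11): e=[100,100,0] → .  [on edge]
    (5,10)@(11, 21): e=[-100,300,0] → .  [on edge]
    (10,10)@(21, 21): e=[0,300,-100] → .  [on edge]
  covered (25 px):
    . . . . . . . . . . .
    . . . . . . . . . . .
    . . . . . . . . . . .
    . X X X X X X X X X .
    . . X X X X X X X . .
    . . . X X X X X . . .
    . . . . . X X X . . .
    . . . . . . X . . . .
    . . . . . . . . . . .
    . . . . . . . . . . .
    . . . . . . . . . . .
    . . . . . . . . . . .

Final: 36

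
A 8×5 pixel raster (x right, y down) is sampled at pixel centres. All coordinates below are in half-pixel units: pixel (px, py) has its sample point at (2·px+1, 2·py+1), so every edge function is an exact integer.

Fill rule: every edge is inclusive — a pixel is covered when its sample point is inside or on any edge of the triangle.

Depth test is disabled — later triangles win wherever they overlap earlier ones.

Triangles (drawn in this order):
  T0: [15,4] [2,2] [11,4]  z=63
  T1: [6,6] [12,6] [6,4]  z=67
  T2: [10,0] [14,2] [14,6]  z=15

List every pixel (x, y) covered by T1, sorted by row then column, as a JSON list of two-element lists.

T0:
  2·area = 8  (B↔C swapped to make it positive)
  edge (15, 4)→(11, 4): d=(-4,0) inclusive
  edge (11, 4)→(2, 2): d=(-9,-2) inclusive
  edge (2, 2)→(15, 4): d=(13,2) inclusive
    (3,1)@(7, 3): e=[4,1,3] → #
    (4,1)@(9, 3): e=[4,5,-1] → ·
    (3,2)@(7, 5): e=[-4,-17,29] → ·
  covered (1 px):
    · · · · · · · ·
    · · · # · · · ·
    · · · · · · · ·
    · · · · · · · ·
    · · · · · · · ·
T1:
  2·area = 12  (B↔C swapped to make it positive)
  edge (6, 6)→(6, 4): d=(0,-2) inclusive
  edge (6, 4)→(12, 6): d=(6,2) inclusive
  edge (12, 6)→(6, 6): d=(-6,0) inclusive
    (1,1)@(3, 3): e=[-6,0,18] → ·  [on edge]
    (3,2)@(7, 5): e=[2,4,6] → #
    (4,2)@(9, 5): e=[6,0,6] → #  [on edge]
    (5,2)@(11, 5): e=[10,-4,6] → ·
    (3,3)@(7, 7): e=[2,16,-6] → ·
    (4,3)@(9, 7): e=[6,12,-6] → ·
    (7,3)@(15, 7): e=[18,0,-6] → ·  [on edge]
  covered (2 px):
    · · · · · · · ·
    · · · · · · · ·
    · · · # # · · ·
    · · · · · · · ·
    · · · · · · · ·
T2:
  2·area = 16
  edge (10, 0)→(14, 2): d=(4,2) inclusive
  edge (14, 2)→(14, 6): d=(0,4) inclusive
  edge (14, 6)→(10, 0): d=(-4,-6) inclusive
    (5,0)@(11, 1): e=[2,12,2] → #
    (6,0)@(13, 1): e=[-2,4,14] → ·
    (5,1)@(11, 3): e=[10,12,-6] → ·
    (6,1)@(13, 3): e=[6,4,6] → #
    (7,1)@(15, 3): e=[2,-4,18] → ·
    (6,2)@(13, 5): e=[14,4,-2] → ·
  covered (2 px):
    · · · · · # · ·
    · · · · · · # ·
    · · · · · · · ·
    · · · · · · · ·
    · · · · · · · ·

Final: [[3,2],[4,2]]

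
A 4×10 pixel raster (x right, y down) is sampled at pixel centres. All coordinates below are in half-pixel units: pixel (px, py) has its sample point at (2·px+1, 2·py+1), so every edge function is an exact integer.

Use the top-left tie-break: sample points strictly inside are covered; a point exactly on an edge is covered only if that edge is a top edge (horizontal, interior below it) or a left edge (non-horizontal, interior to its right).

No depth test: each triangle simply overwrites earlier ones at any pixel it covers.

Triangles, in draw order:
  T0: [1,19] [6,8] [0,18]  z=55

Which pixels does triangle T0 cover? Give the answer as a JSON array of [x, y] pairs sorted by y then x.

T0:
  2·area = 16  (B↔C swapped to make it positive)
  edge (1, 19)→(0, 18): d=(-1,-1) top-left  bias=+0
  edge (0, 18)→(6, 8): d=(6,-10) top-left  bias=+0
  edge (6, 8)→(1, 19): d=(-5,11) right/bottom  bias=-1
    (1,6)@(3, 13): e=[8,0,8] → █  [on edge]
    (2,6)@(5, 13): e=[10,20,-14] → ·
    (1,7)@(3, 15): e=[6,12,-2] → ·
    (0,8)@(1, 17): e=[2,4,10] → █
    (1,8)@(3, 17): e=[4,24,-12] → ·
    (0,9)@(1, 19): e=[0,16,0] → ·  [on edge]
  covered (2 px):
    · · · ·
    · · · ·
    · · · ·
    · · · ·
    · · · ·
    · · · ·
    · █ · ·
    · · · ·
    █ · · ·
    · · · ·

Result: [[1,6],[0,8]]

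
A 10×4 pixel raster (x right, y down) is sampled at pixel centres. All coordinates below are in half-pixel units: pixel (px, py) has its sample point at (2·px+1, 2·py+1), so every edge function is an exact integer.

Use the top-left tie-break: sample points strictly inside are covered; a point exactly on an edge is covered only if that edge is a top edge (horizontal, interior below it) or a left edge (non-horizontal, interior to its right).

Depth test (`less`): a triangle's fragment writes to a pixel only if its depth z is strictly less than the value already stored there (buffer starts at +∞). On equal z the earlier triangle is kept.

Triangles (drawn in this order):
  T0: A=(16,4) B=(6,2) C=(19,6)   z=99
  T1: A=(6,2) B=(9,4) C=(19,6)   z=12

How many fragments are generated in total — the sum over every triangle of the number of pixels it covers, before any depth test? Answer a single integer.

T0:
  2·area = 14  (B↔C swapped to make it positive)
  edge (16, 4)→(19, 6): d=(3,2) right/bottom  bias=-1
  edge (19, 6)→(6, 2): d=(-13,-4) top-left  bias=+0
  edge (6, 2)→(16, 4): d=(10,2) right/bottom  bias=-1
    (0,0)@(1, 1): e=[21,-7,0] → .  [on edge]
    (5,1)@(11, 3): e=[7,7,0] → .  [on edge]
    (8,2)@(17, 5): e=[1,5,8] → X
    (9,2)@(19, 5): e=[-3,13,4] → .
    (8,3)@(17, 7): e=[7,-21,28] → .
  covered (1 px):
    . . . . . . . . . .
    . . . . . . . . . .
    . . . . . . . . X .
    . . . . . . . . . .
T1:
  2·area = 14  (B↔C swapped to make it positive)
  edge (6, 2)→(19, 6): d=(13,4) right/bottom  bias=-1
  edge (19, 6)→(9, 4): d=(-10,-2) top-left  bias=+0
  edge (9, 4)→(6, 2): d=(-3,-2) top-left  bias=+0
    (4,1)@(9, 3): e=[1,10,3] → X
    (5,1)@(11, 3): e=[-7,14,7] → .
    (4,2)@(9, 5): e=[27,-10,-3] → .
    (7,2)@(15, 5): e=[3,2,9] → X
    (8,2)@(17, 5): e=[-5,6,13] → .
    (7,3)@(15, 7): e=[29,-18,3] → .
  covered (2 px):
    . . . . . . . . . .
    . . . . X . . . . .
    . . . . . . . X . .
    . . . . . . . . . .

Answer: 3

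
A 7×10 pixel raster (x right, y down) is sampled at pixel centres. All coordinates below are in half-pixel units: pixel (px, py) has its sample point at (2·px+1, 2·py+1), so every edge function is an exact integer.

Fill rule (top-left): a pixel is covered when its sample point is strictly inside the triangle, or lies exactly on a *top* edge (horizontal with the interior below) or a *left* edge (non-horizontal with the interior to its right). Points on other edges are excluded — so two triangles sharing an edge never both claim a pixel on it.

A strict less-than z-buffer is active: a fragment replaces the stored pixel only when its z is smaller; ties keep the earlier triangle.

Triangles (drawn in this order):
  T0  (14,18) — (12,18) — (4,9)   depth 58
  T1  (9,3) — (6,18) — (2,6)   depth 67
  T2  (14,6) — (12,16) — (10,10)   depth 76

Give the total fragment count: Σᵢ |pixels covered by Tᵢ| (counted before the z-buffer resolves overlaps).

T0:
  2·area = 18
  edge (14, 18)→(12, 18): d=(-2,0) right/bottom  bias=-1
  edge (12, 18)→(4, 9): d=(-8,-9) top-left  bias=+0
  edge (4, 9)→(14, 18): d=(10,9) right/bottom  bias=-1
  covered (0 px):
    . . . . . . .
    . . . . . . .
    . . . . . . .
    . . . . . . .
    . . . . . . .
    . . . . . . .
    . . . . . . .
    . . . . . . .
    . . . . . . .
    . . . . . . .
T1:
  2·area = 96
  edge (9, 3)→(6, 18): d=(-3,15) right/bottom  bias=-1
  edge (6, 18)→(2, 6): d=(-4,-12) top-left  bias=+0
  edge (2, 6)→(9, 3): d=(7,-3) top-left  bias=+0
    (0,1)@(1, 3): e=[120,0,-24] → .  [on edge]
    (4,1)@(9, 3): e=[0,96,0] → .  [on edge]
    (2,2)@(5, 5): e=[54,40,2] → X
    (3,2)@(7, 5): e=[24,64,8] → X
    (4,2)@(9, 5): e=[-6,88,14] → .
    (1,3)@(3, 7): e=[78,8,10] → X
    (4,3)@(9, 7): e=[-12,80,28] → .
    (1,4)@(3, 9): e=[72,0,24] → X  [on edge]
    (4,4)@(9, 9): e=[-18,72,42] → .
    (1,5)@(3, 11): e=[66,-8,38] → .
    (2,5)@(5, 11): e=[36,16,44] → X
    (4,5)@(9, 11): e=[-24,64,56] → .
    (3,6)@(7, 13): e=[0,32,64] → .  [on edge]
    (2,7)@(5, 15): e=[24,0,72] → X  [on edge]
  covered (12 px):
    . . . . . . .
    . . . . . . .
    . . X X . . .
    . X X X . . .
    . X X X . . .
    . . X X . . .
    . . X . . . .
    . . X . . . .
    . . . . . . .
    . . . . . . .
T2:
  2·area = 32
  edge (14, 6)→(12, 16): d=(-2,10) right/bottom  bias=-1
  edge (12, 16)→(10, 10): d=(-2,-6) top-left  bias=+0
  edge (10, 10)→(14, 6): d=(4,-4) top-left  bias=+0
    (3,0)@(7, 1): e=[80,0,-48] → .  [on edge]
    (4,3)@(9, 7): e=[48,0,-16] → .  [on edge]
    (6,3)@(13, 7): e=[8,24,0] → X  [on edge]
    (5,4)@(11, 9): e=[24,8,0] → X  [on edge]
    (4,5)@(9, 11): e=[40,-8,0] → .  [on edge]
    (5,5)@(11, 11): e=[20,4,8] → X
    (6,5)@(13, 11): e=[0,16,16] → .  [on edge]
    (3,6)@(7, 13): e=[56,-24,0] → .  [on edge]
    (5,6)@(11, 13): e=[16,0,16] → X  [on edge]
    (6,6)@(13, 13): e=[-4,12,24] → .
    (2,7)@(5, 15): e=[72,-40,0] → .  [on edge]
    (5,7)@(11, 15): e=[12,-4,24] → .
    (1,8)@(3, 17): e=[88,-56,0] → .  [on edge]
    (0,9)@(1, 19): e=[104,-72,0] → .  [on edge]
    (6,9)@(13, 19): e=[-16,0,48] → .  [on edge]
  covered (5 px):
    . . . . . . .
    . . . . . . .
    . . . . . . .
    . . . . . . X
    . . . . . X X
    . . . . . X .
    . . . . . X .
    . . . . . . .
    . . . . . . .
    . . . . . . .

Answer: 17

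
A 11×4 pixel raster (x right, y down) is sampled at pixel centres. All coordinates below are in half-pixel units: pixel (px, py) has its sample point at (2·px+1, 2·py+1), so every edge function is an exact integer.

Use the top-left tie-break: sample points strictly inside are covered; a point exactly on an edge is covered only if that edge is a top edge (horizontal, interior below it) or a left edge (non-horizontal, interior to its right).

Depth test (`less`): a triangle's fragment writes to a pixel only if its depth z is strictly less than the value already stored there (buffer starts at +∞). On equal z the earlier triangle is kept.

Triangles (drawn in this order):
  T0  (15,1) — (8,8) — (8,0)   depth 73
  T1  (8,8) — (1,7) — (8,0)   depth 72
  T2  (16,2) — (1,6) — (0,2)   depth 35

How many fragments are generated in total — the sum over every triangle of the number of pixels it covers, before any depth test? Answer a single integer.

T0:
  2·area = 56
  edge (15, 1)→(8, 8): d=(-7,7) right/bottom  bias=-1
  edge (8, 8)→(8, 0): d=(0,-8) top-left  bias=+0
  edge (8, 0)→(15, 1): d=(7,1) right/bottom  bias=-1
    (4,0)@(9, 1): e=[42,8,6] → X
    (5,0)@(11, 1): e=[28,24,4] → X
    (6,0)@(13, 1): e=[14,40,2] → X
    (7,0)@(15, 1): e=[0,56,0] → .  [on edge]
    (4,1)@(9, 3): e=[28,8,20] → X
    (6,1)@(13, 3): e=[0,40,16] → .  [on edge]
    (4,2)@(9, 5): e=[14,8,34] → X
    (5,2)@(11, 5): e=[0,24,32] → .  [on edge]
    (4,3)@(9, 7): e=[0,8,48] → .  [on edge]
  covered (6 px):
    . . . . X X X . . . .
    . . . . X X . . . . .
    . . . . X . . . . . .
    . . . . . . . . . . .
T1:
  2·area = 56
  edge (8, 8)→(1, 7): d=(-7,-1) top-left  bias=+0
  edge (1, 7)→(8, 0): d=(7,-7) top-left  bias=+0
  edge (8, 0)→(8, 8): d=(0,8) right/bottom  bias=-1
    (3,0)@(7, 1): e=[48,0,8] → X  [on edge]
    (4,0)@(9, 1): e=[50,14,-8] → .
    (2,1)@(5, 3): e=[32,0,24] → X  [on edge]
    (4,1)@(9, 3): e=[36,28,-8] → .
    (1,2)@(3, 5): e=[16,0,40] → X  [on edge]
    (4,2)@(9, 5): e=[22,42,-8] → .
    (0,3)@(1, 7): e=[0,0,56] → X  [on edge]
    (4,3)@(9, 7): e=[8,56,-8] → .
  covered (10 px):
    . . . X . . . . . . .
    . . X X . . . . . . .
    . X X X . . . . . . .
    X X X X . . . . . . .
T2:
  2·area = 64
  edge (16, 2)→(1, 6): d=(-15,4) right/bottom  bias=-1
  edge (1, 6)→(0, 2): d=(-1,-4) top-left  bias=+0
  edge (0, 2)→(16, 2): d=(16,0) top-left  bias=+0
    (0,1)@(1, 3): e=[45,3,16] → X
    (1,1)@(3, 3): e=[37,11,16] → X
    (2,1)@(5, 3): e=[29,19,16] → X
    (3,1)@(7, 3): e=[21,27,16] → X
    (4,1)@(9, 3): e=[13,35,16] → X
    (5,1)@(11, 3): e=[5,43,16] → X
    (6,1)@(13, 3): e=[-3,51,16] → .
    (0,2)@(1, 5): e=[15,1,48] → X
    (2,2)@(5, 5): e=[-1,17,48] → .
    (3,2)@(7, 5): e=[-9,25,48] → .
    (4,2)@(9, 5): e=[-17,33,48] → .
    (5,2)@(11, 5): e=[-25,41,48] → .
  covered (8 px):
    . . . . . . . . . . .
    X X X X X X . . . . .
    X X . . . . . . . . .
    . . . . . . . . . . .

Answer: 24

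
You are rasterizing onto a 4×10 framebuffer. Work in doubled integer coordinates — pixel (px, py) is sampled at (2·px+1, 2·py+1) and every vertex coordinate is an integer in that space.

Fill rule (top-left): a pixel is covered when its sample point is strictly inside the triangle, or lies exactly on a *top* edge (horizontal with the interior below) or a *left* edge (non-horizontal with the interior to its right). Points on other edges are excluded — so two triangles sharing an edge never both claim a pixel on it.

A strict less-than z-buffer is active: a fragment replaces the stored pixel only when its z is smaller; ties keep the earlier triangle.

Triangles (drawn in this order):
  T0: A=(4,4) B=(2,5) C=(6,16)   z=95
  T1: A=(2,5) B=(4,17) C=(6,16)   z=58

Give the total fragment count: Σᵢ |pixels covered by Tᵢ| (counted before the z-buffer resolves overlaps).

T0:
  2·area = 26  (B↔C swapped to make it positive)
  edge (4, 4)→(6, 16): d=(2,12) right/bottom  bias=-1
  edge (6, 16)→(2, 5): d=(-4,-11) top-left  bias=+0
  edge (2, 5)→(4, 4): d=(2,-1) top-left  bias=+0
    (1,2)@(3, 5): e=[14,11,1] → █
    (2,2)@(5, 5): e=[-10,33,3] → ·
    (1,3)@(3, 7): e=[18,3,5] → █
    (2,3)@(5, 7): e=[-6,25,7] → ·
    (1,4)@(3, 9): e=[22,-5,9] → ·
    (2,5)@(5, 11): e=[2,9,15] → █
    (3,5)@(7, 11): e=[-22,31,17] → ·
    (2,6)@(5, 13): e=[6,1,19] → █
    (3,6)@(7, 13): e=[-18,23,21] → ·
    (2,7)@(5, 15): e=[10,-7,23] → ·
  covered (4 px):
    · · · ·
    · · · ·
    · █ · ·
    · █ · ·
    · · · ·
    · · █ ·
    · · █ ·
    · · · ·
    · · · ·
    · · · ·
T1:
  2·area = 26  (B↔C swapped to make it positive)
  edge (2, 5)→(6, 16): d=(4,11) right/bottom  bias=-1
  edge (6, 16)→(4, 17): d=(-2,1) right/bottom  bias=-1
  edge (4, 17)→(2, 5): d=(-2,-12) top-left  bias=+0
    (1,4)@(3, 9): e=[5,17,4] → █
    (2,4)@(5, 9): e=[-17,15,28] → ·
    (1,5)@(3, 11): e=[13,13,0] → █  [on edge]
    (2,5)@(5, 11): e=[-9,11,24] → ·
    (1,6)@(3, 13): e=[21,9,-4] → ·
    (2,7)@(5, 15): e=[7,3,16] → █
    (3,7)@(7, 15): e=[-15,1,40] → ·
    (2,8)@(5, 17): e=[15,-1,12] → ·
  covered (3 px):
    · · · ·
    · · · ·
    · · · ·
    · · · ·
    · █ · ·
    · █ · ·
    · · · ·
    · · █ ·
    · · · ·
    · · · ·

Final: 7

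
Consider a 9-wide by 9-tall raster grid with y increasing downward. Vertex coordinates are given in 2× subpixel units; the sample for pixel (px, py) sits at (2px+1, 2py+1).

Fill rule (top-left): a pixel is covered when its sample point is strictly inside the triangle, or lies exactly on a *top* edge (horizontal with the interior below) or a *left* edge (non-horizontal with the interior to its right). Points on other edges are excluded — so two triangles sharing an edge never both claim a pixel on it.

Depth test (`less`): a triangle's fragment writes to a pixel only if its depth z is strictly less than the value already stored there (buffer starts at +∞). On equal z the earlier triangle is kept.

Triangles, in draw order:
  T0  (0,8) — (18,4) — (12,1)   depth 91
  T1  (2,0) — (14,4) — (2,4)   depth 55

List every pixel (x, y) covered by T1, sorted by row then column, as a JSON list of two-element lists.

T0:
  2·area = 78  (B↔C swapped to make it positive)
  edge (0, 8)→(12, 1): d=(12,-7) top-left  bias=+0
  edge (12, 1)→(18, 4): d=(6,3) right/bottom  bias=-1
  edge (18, 4)→(0, 8): d=(-18,4) right/bottom  bias=-1
    (4,1)@(9, 3): e=[3,21,54] → █
    (5,1)@(11, 3): e=[17,15,46] → █
    (6,1)@(13, 3): e=[31,9,38] → █
    (7,1)@(15, 3): e=[45,3,30] → █
    (8,1)@(17, 3): e=[59,-3,22] → ·
    (3,2)@(7, 5): e=[13,39,26] → █
    (7,2)@(15, 5): e=[69,15,-6] → ·
    (1,3)@(3, 7): e=[9,63,6] → █
    (2,3)@(5, 7): e=[23,57,-2] → ·
    (3,3)@(7, 7): e=[37,51,-10] → ·
    (4,3)@(9, 7): e=[51,45,-18] → ·
    (5,3)@(11, 7): e=[65,39,-26] → ·
  covered (9 px):
    · · · · · · · · ·
    · · · · █ █ █ █ ·
    · · · █ █ █ █ · ·
    · █ · · · · · · ·
    · · · · · · · · ·
    · · · · · · · · ·
    · · · · · · · · ·
    · · · · · · · · ·
    · · · · · · · · ·
T1:
  2·area = 48
  edge (2, 0)→(14, 4): d=(12,4) right/bottom  bias=-1
  edge (14, 4)→(2, 4): d=(-12,0) right/bottom  bias=-1
  edge (2, 4)→(2, 0): d=(0,-4) top-left  bias=+0
    (1,0)@(3, 1): e=[8,36,4] → █
    (2,0)@(5, 1): e=[0,36,12] → ·  [on edge]
    (1,1)@(3, 3): e=[32,12,4] → █
    (2,1)@(5, 3): e=[24,12,12] → █
    (3,1)@(7, 3): e=[16,12,20] → █
    (4,1)@(9, 3): e=[8,12,28] → █
    (5,1)@(11, 3): e=[0,12,36] → ·  [on edge]
    (1,2)@(3, 5): e=[56,-12,4] → ·
    (2,2)@(5, 5): e=[48,-12,12] → ·
    (3,2)@(7, 5): e=[40,-12,20] → ·
    (4,2)@(9, 5): e=[32,-12,28] → ·
    (8,2)@(17, 5): e=[0,-12,60] → ·  [on edge]
  covered (5 px):
    · █ · · · · · · ·
    · █ █ █ █ · · · ·
    · · · · · · · · ·
    · · · · · · · · ·
    · · · · · · · · ·
    · · · · · · · · ·
    · · · · · · · · ·
    · · · · · · · · ·
    · · · · · · · · ·

Answer: [[1,0],[1,1],[2,1],[3,1],[4,1]]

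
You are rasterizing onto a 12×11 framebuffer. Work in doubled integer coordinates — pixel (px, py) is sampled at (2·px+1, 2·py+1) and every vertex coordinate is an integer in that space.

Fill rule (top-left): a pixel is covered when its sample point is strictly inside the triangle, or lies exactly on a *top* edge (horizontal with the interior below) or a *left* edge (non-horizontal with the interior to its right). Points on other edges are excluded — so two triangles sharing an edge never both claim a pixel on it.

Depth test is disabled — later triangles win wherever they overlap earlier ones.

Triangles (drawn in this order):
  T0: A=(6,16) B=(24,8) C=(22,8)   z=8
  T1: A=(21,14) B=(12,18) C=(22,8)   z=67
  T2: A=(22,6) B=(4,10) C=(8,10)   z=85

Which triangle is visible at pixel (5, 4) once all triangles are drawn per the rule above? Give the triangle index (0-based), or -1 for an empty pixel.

T0:
  2·area = 16  (B↔C swapped to make it positive)
  edge (6, 16)→(22, 8): d=(16,-8) top-left  bias=+0
  edge (22, 8)→(24, 8): d=(2,0) top-left  bias=+0
  edge (24, 8)→(6, 16): d=(-18,8) right/bottom  bias=-1
    (10,4)@(21, 9): e=[8,2,6] → #
    (11,4)@(23, 9): e=[24,2,-10] → ·
    (8,5)@(17, 11): e=[8,6,2] → #
    (9,5)@(19, 11): e=[24,6,-14] → ·
    (10,5)@(21, 11): e=[40,6,-30] → ·
    (8,6)@(17, 13): e=[40,10,-34] → ·
  covered (2 px):
    · · · · · · · · · · · ·
    · · · · · · · · · · · ·
    · · · · · · · · · · · ·
    · · · · · · · · · · · ·
    · · · · · · · · · · # ·
    · · · · · · · · # · · ·
    · · · · · · · · · · · ·
    · · · · · · · · · · · ·
    · · · · · · · · · · · ·
    · · · · · · · · · · · ·
    · · · · · · · · · · · ·
T1:
  2·area = 50
  edge (21, 14)→(12, 18): d=(-9,4) right/bottom  bias=-1
  edge (12, 18)→(22, 8): d=(10,-10) top-left  bias=+0
  edge (22, 8)→(21, 14): d=(-1,6) right/bottom  bias=-1
    (11,3)@(23, 7): e=[55,0,-5] → ·  [on edge]
    (10,4)@(21, 9): e=[45,0,5] → #  [on edge]
    (11,4)@(23, 9): e=[37,20,-7] → ·
    (9,5)@(19, 11): e=[35,0,15] → #  [on edge]
    (11,5)@(23, 11): e=[19,40,-9] → ·
    (8,6)@(17, 13): e=[25,0,25] → #  [on edge]
    (11,6)@(23, 13): e=[1,60,-11] → ·
    (7,7)@(15, 15): e=[15,0,35] → #  [on edge]
    (9,7)@(19, 15): e=[-1,40,11] → ·
    (10,7)@(21, 15): e=[-9,60,-1] → ·
    (6,8)@(13, 17): e=[5,0,45] → #  [on edge]
    (7,8)@(15, 17): e=[-3,20,33] → ·
    (5,9)@(11, 19): e=[-5,0,55] → ·  [on edge]
    (4,10)@(9, 21): e=[-15,0,65] → ·  [on edge]
  covered (9 px):
    · · · · · · · · · · · ·
    · · · · · · · · · · · ·
    · · · · · · · · · · · ·
    · · · · · · · · · · · ·
    · · · · · · · · · · # ·
    · · · · · · · · · # # ·
    · · · · · · · · # # # ·
    · · · · · · · # # · · ·
    · · · · · · # · · · · ·
    · · · · · · · · · · · ·
    · · · · · · · · · · · ·
T2:
  2·area = 16  (B↔C swapped to make it positive)
  edge (22, 6)→(8, 10): d=(-14,4) right/bottom  bias=-1
  edge (8, 10)→(4, 10): d=(-4,0) right/bottom  bias=-1
  edge (4, 10)→(22, 6): d=(18,-4) top-left  bias=+0
    (4,4)@(9, 9): e=[10,4,2] → #
    (5,4)@(11, 9): e=[2,4,10] → #
    (6,4)@(13, 9): e=[-6,4,18] → ·
    (4,5)@(9, 11): e=[-18,-4,38] → ·
    (5,5)@(11, 11): e=[-26,-4,46] → ·
  covered (2 px):
    · · · · · · · · · · · ·
    · · · · · · · · · · · ·
    · · · · · · · · · · · ·
    · · · · · · · · · · · ·
    · · · · # # · · · · · ·
    · · · · · · · · · · · ·
    · · · · · · · · · · · ·
    · · · · · · · · · · · ·
    · · · · · · · · · · · ·
    · · · · · · · · · · · ·
    · · · · · · · · · · · ·

Z-buffer (winner per pixel, '.' = empty):
  . . . . . . . . . . . .
  . . . . . . . . . . . .
  . . . . . . . . . . . .
  . . . . . . . . . . . .
  . . . . 2 2 . . . . 1 .
  . . . . . . . . 0 1 1 .
  . . . . . . . . 1 1 1 .
  . . . . . . . 1 1 . . .
  . . . . . . 1 . . . . .
  . . . . . . . . . . . .
  . . . . . . . . . . . .

Result: 2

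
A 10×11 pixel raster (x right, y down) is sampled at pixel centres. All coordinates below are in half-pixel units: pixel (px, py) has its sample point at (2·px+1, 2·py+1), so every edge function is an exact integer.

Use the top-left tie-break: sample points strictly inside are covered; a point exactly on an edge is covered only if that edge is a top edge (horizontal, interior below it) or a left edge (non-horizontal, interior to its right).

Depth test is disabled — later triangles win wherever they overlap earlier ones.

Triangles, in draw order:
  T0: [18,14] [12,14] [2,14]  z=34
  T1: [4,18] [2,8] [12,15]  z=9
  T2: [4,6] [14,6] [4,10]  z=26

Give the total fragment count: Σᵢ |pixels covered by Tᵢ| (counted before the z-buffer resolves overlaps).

T0:
  degenerate (2·area = 0) — covers nothing
T1:
  2·area = 86
  edge (4, 18)→(2, 8): d=(-2,-10) top-left  bias=+0
  edge (2, 8)→(12, 15): d=(10,7) right/bottom  bias=-1
  edge (12, 15)→(4, 18): d=(-8,3) right/bottom  bias=-1
    (0,1)@(1, 3): e=[0,-43,129] → ·  [on edge]
    (1,4)@(3, 9): e=[8,3,75] → █
    (2,4)@(5, 9): e=[28,-11,69] → ·
    (1,5)@(3, 11): e=[4,23,59] → █
    (2,5)@(5, 11): e=[24,9,53] → █
    (3,5)@(7, 11): e=[44,-5,47] → ·
    (1,6)@(3, 13): e=[0,43,43] → █  [on edge]
    (3,6)@(7, 13): e=[40,15,31] → █
    (4,6)@(9, 13): e=[60,1,25] → █
    (5,6)@(11, 13): e=[80,-13,19] → ·
    (1,7)@(3, 15): e=[-4,63,27] → ·
    (2,7)@(5, 15): e=[16,49,21] → █
  covered (12 px):
    · · · · · · · · · ·
    · · · · · · · · · ·
    · · · · · · · · · ·
    · · · · · · · · · ·
    · █ · · · · · · · ·
    · █ █ · · · · · · ·
    · █ █ █ █ · · · · ·
    · · █ █ █ █ · · · ·
    · · █ · · · · · · ·
    · · · · · · · · · ·
    · · · · · · · · · ·
T2:
  2·area = 40
  edge (4, 6)→(14, 6): d=(10,0) top-left  bias=+0
  edge (14, 6)→(4, 10): d=(-10,4) right/bottom  bias=-1
  edge (4, 10)→(4, 6): d=(0,-4) top-left  bias=+0
    (2,3)@(5, 7): e=[10,26,4] → █
    (3,3)@(7, 7): e=[10,18,12] → █
    (4,3)@(9, 7): e=[10,10,20] → █
    (5,3)@(11, 7): e=[10,2,28] → █
    (6,3)@(13, 7): e=[10,-6,36] → ·
    (2,4)@(5, 9): e=[30,6,4] → █
    (3,4)@(7, 9): e=[30,-2,12] → ·
    (4,4)@(9, 9): e=[30,-10,20] → ·
    (5,4)@(11, 9): e=[30,-18,28] → ·
    (2,5)@(5, 11): e=[50,-14,4] → ·
  covered (5 px):
    · · · · · · · · · ·
    · · · · · · · · · ·
    · · · · · · · · · ·
    · · █ █ █ █ · · · ·
    · · █ · · · · · · ·
    · · · · · · · · · ·
    · · · · · · · · · ·
    · · · · · · · · · ·
    · · · · · · · · · ·
    · · · · · · · · · ·
    · · · · · · · · · ·

Final: 17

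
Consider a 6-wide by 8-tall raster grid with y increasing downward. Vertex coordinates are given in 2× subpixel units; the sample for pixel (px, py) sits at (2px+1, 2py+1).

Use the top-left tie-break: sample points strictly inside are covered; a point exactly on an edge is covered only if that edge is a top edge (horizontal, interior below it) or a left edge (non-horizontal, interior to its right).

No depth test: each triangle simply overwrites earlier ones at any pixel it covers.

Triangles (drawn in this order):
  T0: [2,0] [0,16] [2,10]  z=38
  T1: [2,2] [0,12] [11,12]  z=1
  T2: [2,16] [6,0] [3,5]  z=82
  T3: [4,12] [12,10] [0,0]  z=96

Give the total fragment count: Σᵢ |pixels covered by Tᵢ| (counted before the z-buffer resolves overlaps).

T0:
  2·area = 20  (B↔C swapped to make it positive)
  edge (2, 0)→(2, 10): d=(0,10) right/bottom  bias=-1
  edge (2, 10)→(0, 16): d=(-2,6) right/bottom  bias=-1
  edge (0, 16)→(2, 0): d=(2,-16) top-left  bias=+0
    (2,0)@(5, 1): e=[-30,0,50] → ·  [on edge]
    (1,3)@(3, 7): e=[-10,0,30] → ·  [on edge]
    (0,4)@(1, 9): e=[10,8,2] → █
    (1,4)@(3, 9): e=[-10,-4,34] → ·
    (0,5)@(1, 11): e=[10,4,6] → █
    (1,5)@(3, 11): e=[-10,-8,38] → ·
    (0,6)@(1, 13): e=[10,0,10] → ·  [on edge]
  covered (2 px):
    · · · · · ·
    · · · · · ·
    · · · · · ·
    · · · · · ·
    █ · · · · ·
    █ · · · · ·
    · · · · · ·
    · · · · · ·
T1:
  2·area = 110  (B↔C swapped to make it positive)
  edge (2, 2)→(11, 12): d=(9,10) right/bottom  bias=-1
  edge (11, 12)→(0, 12): d=(-11,0) right/bottom  bias=-1
  edge (0, 12)→(2, 2): d=(2,-10) top-left  bias=+0
    (1,2)@(3, 5): e=[17,77,16] → █
    (2,2)@(5, 5): e=[-3,77,36] → ·
    (0,3)@(1, 7): e=[55,55,0] → █  [on edge]
    (2,3)@(5, 7): e=[15,55,40] → █
    (3,3)@(7, 7): e=[-5,55,60] → ·
    (0,4)@(1, 9): e=[73,33,4] → █
    (3,4)@(7, 9): e=[13,33,64] → █
    (4,4)@(9, 9): e=[-7,33,84] → ·
    (0,5)@(1, 11): e=[91,11,8] → █
    (4,5)@(9, 11): e=[11,11,88] → █
    (5,5)@(11, 11): e=[-9,11,108] → ·
    (0,6)@(1, 13): e=[109,-11,12] → ·
  covered (13 px):
    · · · · · ·
    · · · · · ·
    · █ · · · ·
    █ █ █ · · ·
    █ █ █ █ · ·
    █ █ █ █ █ ·
    · · · · · ·
    · · · · · ·
T2:
  2·area = 28  (B↔C swapped to make it positive)
  edge (2, 16)→(3, 5): d=(1,-11) top-left  bias=+0
  edge (3, 5)→(6, 0): d=(3,-5) top-left  bias=+0
  edge (6, 0)→(2, 16): d=(-4,16) right/bottom  bias=-1
    (2,1)@(5, 3): e=[20,4,4] → █
    (3,1)@(7, 3): e=[42,14,-28] → ·
    (1,2)@(3, 5): e=[0,0,28] → █  [on edge]
    (2,2)@(5, 5): e=[22,10,-4] → ·
    (1,3)@(3, 7): e=[2,6,20] → █
    (2,3)@(5, 7): e=[24,16,-12] → ·
    (1,4)@(3, 9): e=[4,12,12] → █
    (2,4)@(5, 9): e=[26,22,-20] → ·
    (1,5)@(3, 11): e=[6,18,4] → █
    (2,5)@(5, 11): e=[28,28,-28] → ·
    (1,6)@(3, 13): e=[8,24,-4] → ·
  covered (5 px):
    · · · · · ·
    · · █ · · ·
    · █ · · · ·
    · █ · · · ·
    · █ · · · ·
    · █ · · · ·
    · · · · · ·
    · · · · · ·
T3:
  2·area = 104  (B↔C swapped to make it positive)
  edge (4, 12)→(0, 0): d=(-4,-12) top-left  bias=+0
  edge (0, 0)→(12, 10): d=(12,10) right/bottom  bias=-1
  edge (12, 10)→(4, 12): d=(-8,2) right/bottom  bias=-1
    (0,0)@(1, 1): e=[8,2,94] → █
    (1,0)@(3, 1): e=[32,-18,90] → ·
    (0,1)@(1, 3): e=[0,26,78] → █  [on edge]
    (1,1)@(3, 3): e=[24,6,74] → █
    (2,1)@(5, 3): e=[48,-14,70] → ·
    (0,2)@(1, 5): e=[-8,50,62] → ·
    (1,2)@(3, 5): e=[16,30,58] → █
    (2,2)@(5, 5): e=[40,10,54] → █
    (3,2)@(7, 5): e=[64,-10,50] → ·
    (1,3)@(3, 7): e=[8,54,42] → █
    (3,3)@(7, 7): e=[56,14,34] → █
    (4,3)@(9, 7): e=[80,-6,30] → ·
    (1,4)@(3, 9): e=[0,78,26] → █  [on edge]
    (2,7)@(5, 15): e=[0,130,-26] → ·  [on edge]
  covered (14 px):
    █ · · · · ·
    █ █ · · · ·
    · █ █ · · ·
    · █ █ █ · ·
    · █ █ █ █ ·
    · · █ █ · ·
    · · · · · ·
    · · · · · ·

Answer: 34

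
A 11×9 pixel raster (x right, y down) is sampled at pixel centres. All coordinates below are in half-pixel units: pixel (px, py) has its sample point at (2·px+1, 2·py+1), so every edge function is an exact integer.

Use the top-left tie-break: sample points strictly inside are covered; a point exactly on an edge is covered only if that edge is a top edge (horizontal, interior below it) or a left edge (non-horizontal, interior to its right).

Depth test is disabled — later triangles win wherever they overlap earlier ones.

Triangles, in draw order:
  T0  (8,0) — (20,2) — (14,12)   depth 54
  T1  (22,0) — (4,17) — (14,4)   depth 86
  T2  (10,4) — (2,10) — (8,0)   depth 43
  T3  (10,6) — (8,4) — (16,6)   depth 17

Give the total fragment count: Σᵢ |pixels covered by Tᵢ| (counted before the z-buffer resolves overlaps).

T0:
  2·area = 132
  edge (8, 0)→(20, 2): d=(12,2) right/bottom  bias=-1
  edge (20, 2)→(14, 12): d=(-6,10) right/bottom  bias=-1
  edge (14, 12)→(8, 0): d=(-6,-12) top-left  bias=+0
    (4,0)@(9, 1): e=[10,116,6] → #
    (5,0)@(11, 1): e=[6,96,30] → #
    (6,0)@(13, 1): e=[2,76,54] → #
    (7,0)@(15, 1): e=[-2,56,78] → ·
    (4,1)@(9, 3): e=[34,104,-6] → ·
    (5,1)@(11, 3): e=[30,84,18] → #
    (7,1)@(15, 3): e=[22,44,66] → #
    (8,1)@(17, 3): e=[18,24,90] → #
    (9,1)@(19, 3): e=[14,4,114] → #
    (10,1)@(21, 3): e=[10,-16,138] → ·
    (5,2)@(11, 5): e=[54,72,6] → #
    (9,2)@(19, 5): e=[38,-8,102] → ·
    (8,3)@(17, 7): e=[66,0,66] → ·  [on edge]
    (5,8)@(11, 17): e=[198,0,-66] → ·  [on edge]
  covered (16 px):
    · · · · # # # · · · ·
    · · · · · # # # # # ·
    · · · · · # # # # · ·
    · · · · · · # # · · ·
    · · · · · · # # · · ·
    · · · · · · · · · · ·
    · · · · · · · · · · ·
    · · · · · · · · · · ·
    · · · · · · · · · · ·
T1:
  2·area = 64
  edge (22, 0)→(4, 17): d=(-18,17) right/bottom  bias=-1
  edge (4, 17)→(14, 4): d=(10,-13) top-left  bias=+0
  edge (14, 4)→(22, 0): d=(8,-4) top-left  bias=+0
    (8,1)@(17, 3): e=[31,29,4] → #
    (9,1)@(19, 3): e=[-3,55,12] → ·
    (7,2)@(15, 5): e=[29,23,12] → #
    (8,2)@(17, 5): e=[-5,49,20] → ·
    (6,3)@(13, 7): e=[27,17,20] → #
    (7,3)@(15, 7): e=[-7,43,28] → ·
    (5,4)@(11, 9): e=[25,11,28] → #
    (6,4)@(13, 9): e=[-9,37,36] → ·
    (4,5)@(9, 11): e=[23,5,36] → #
    (5,5)@(11, 11): e=[-11,31,44] → ·
    (4,6)@(9, 13): e=[-13,25,52] → ·
  covered (5 px):
    · · · · · · · · · · ·
    · · · · · · · · # · ·
    · · · · · · · # · · ·
    · · · · · · # · · · ·
    · · · · · # · · · · ·
    · · · · # · · · · · ·
    · · · · · · · · · · ·
    · · · · · · · · · · ·
    · · · · · · · · · · ·
T2:
  2·area = 44
  edge (10, 4)→(2, 10): d=(-8,6) right/bottom  bias=-1
  edge (2, 10)→(8, 0): d=(6,-10) top-left  bias=+0
  edge (8, 0)→(10, 4): d=(2,4) right/bottom  bias=-1
    (3,1)@(7, 3): e=[26,8,10] → #
    (4,1)@(9, 3): e=[14,28,2] → #
    (5,1)@(11, 3): e=[2,48,-6] → ·
    (2,2)@(5, 5): e=[22,0,22] → #  [on edge]
    (4,2)@(9, 5): e=[-2,40,6] → ·
    (2,3)@(5, 7): e=[6,12,26] → #
    (3,3)@(7, 7): e=[-6,32,18] → ·
    (1,4)@(3, 9): e=[2,4,38] → #
    (2,4)@(5, 9): e=[-10,24,30] → ·
    (1,5)@(3, 11): e=[-14,16,42] → ·
  covered (6 px):
    · · · · · · · · · · ·
    · · · # # · · · · · ·
    · · # # · · · · · · ·
    · · # · · · · · · · ·
    · # · · · · · · · · ·
    · · · · · · · · · · ·
    · · · · · · · · · · ·
    · · · · · · · · · · ·
    · · · · · · · · · · ·
T3:
  2·area = 12
  edge (10, 6)→(8, 4): d=(-2,-2) top-left  bias=+0
  edge (8, 4)→(16, 6): d=(8,2) right/bottom  bias=-1
  edge (16, 6)→(10, 6): d=(-6,0) right/bottom  bias=-1
    (2,0)@(5, 1): e=[0,-18,30] → ·  [on edge]
    (3,1)@(7, 3): e=[0,-6,18] → ·  [on edge]
    (4,2)@(9, 5): e=[0,6,6] → #  [on edge]
    (5,2)@(11, 5): e=[4,2,6] → #
    (6,2)@(13, 5): e=[8,-2,6] → ·
    (4,3)@(9, 7): e=[-4,22,-6] → ·
    (5,3)@(11, 7): e=[0,18,-6] → ·  [on edge]
    (6,4)@(13, 9): e=[0,30,-18] → ·  [on edge]
    (7,5)@(15, 11): e=[0,42,-30] → ·  [on edge]
    (8,6)@(17, 13): e=[0,54,-42] → ·  [on edge]
    (9,7)@(19, 15): e=[0,66,-54] → ·  [on edge]
    (10,8)@(21, 17): e=[0,78,-66] → ·  [on edge]
  covered (2 px):
    · · · · · · · · · · ·
    · · · · · · · · · · ·
    · · · · # # · · · · ·
    · · · · · · · · · · ·
    · · · · · · · · · · ·
    · · · · · · · · · · ·
    · · · · · · · · · · ·
    · · · · · · · · · · ·
    · · · · · · · · · · ·

Result: 29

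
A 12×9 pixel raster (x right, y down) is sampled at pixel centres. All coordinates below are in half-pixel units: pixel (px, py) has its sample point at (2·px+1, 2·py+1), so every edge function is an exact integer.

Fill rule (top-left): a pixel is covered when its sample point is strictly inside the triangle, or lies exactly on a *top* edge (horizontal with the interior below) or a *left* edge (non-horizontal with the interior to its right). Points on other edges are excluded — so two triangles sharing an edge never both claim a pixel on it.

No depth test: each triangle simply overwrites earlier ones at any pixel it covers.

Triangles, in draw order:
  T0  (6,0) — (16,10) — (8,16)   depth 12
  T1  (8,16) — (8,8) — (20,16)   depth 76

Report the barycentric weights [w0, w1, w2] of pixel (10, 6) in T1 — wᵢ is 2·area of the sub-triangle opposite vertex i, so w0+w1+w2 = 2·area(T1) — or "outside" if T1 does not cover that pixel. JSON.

T0:
  2·area = 140
  edge (6, 0)→(16, 10): d=(10,10) right/bottom  bias=-1
  edge (16, 10)→(8, 16): d=(-8,6) right/bottom  bias=-1
  edge (8, 16)→(6, 0): d=(-2,-16) top-left  bias=+0
    (3,0)@(7, 1): e=[0,126,14] → ·  [on edge]
    (3,1)@(7, 3): e=[20,110,10] → #
    (4,1)@(9, 3): e=[0,98,42] → ·  [on edge]
    (3,2)@(7, 5): e=[40,94,6] → #
    (4,2)@(9, 5): e=[20,82,38] → #
    (5,2)@(11, 5): e=[0,70,70] → ·  [on edge]
    (3,3)@(7, 7): e=[60,78,2] → #
    (5,3)@(11, 7): e=[20,54,66] → #
    (6,3)@(13, 7): e=[0,42,98] → ·  [on edge]
    (3,4)@(7, 9): e=[80,62,-2] → ·
    (4,4)@(9, 9): e=[60,50,30] → #
    (6,4)@(13, 9): e=[20,26,94] → #
    (7,4)@(15, 9): e=[0,14,126] → ·  [on edge]
    (8,5)@(17, 11): e=[0,-14,154] → ·  [on edge]
    (9,6)@(19, 13): e=[0,-42,182] → ·  [on edge]
    (10,7)@(21, 15): e=[0,-70,210] → ·  [on edge]
    (11,8)@(23, 17): e=[0,-98,238] → ·  [on edge]
  covered (15 px):
    · · · · · · · · · · · ·
    · · · # · · · · · · · ·
    · · · # # · · · · · · ·
    · · · # # # · · · · · ·
    · · · · # # # · · · · ·
    · · · · # # # · · · · ·
    · · · · # # · · · · · ·
    · · · · # · · · · · · ·
    · · · · · · · · · · · ·
T1:
  2·area = 96
  edge (8, 16)→(8, 8): d=(0,-8) top-left  bias=+0
  edge (8, 8)→(20, 16): d=(12,8) right/bottom  bias=-1
  edge (20, 16)→(8, 16): d=(-12,0) right/bottom  bias=-1
    (4,4)@(9, 9): e=[8,4,84] → #
    (5,4)@(11, 9): e=[24,-12,84] → ·
    (4,5)@(9, 11): e=[8,28,60] → #
    (5,5)@(11, 11): e=[24,12,60] → #
    (6,5)@(13, 11): e=[40,-4,60] → ·
    (4,6)@(9, 13): e=[8,52,36] → #
    (6,6)@(13, 13): e=[40,20,36] → #
    (7,6)@(15, 13): e=[56,4,36] → #
    (8,6)@(17, 13): e=[72,-12,36] → ·
    (4,7)@(9, 15): e=[8,76,12] → #
    (8,7)@(17, 15): e=[72,12,12] → #
    (9,7)@(19, 15): e=[88,-4,12] → ·
  covered (12 px):
    · · · · · · · · · · · ·
    · · · · · · · · · · · ·
    · · · · · · · · · · · ·
    · · · · · · · · · · · ·
    · · · · # · · · · · · ·
    · · · · # # · · · · · ·
    · · · · # # # # · · · ·
    · · · · # # # # # · · ·
    · · · · · · · · · · · ·

Result: "outside"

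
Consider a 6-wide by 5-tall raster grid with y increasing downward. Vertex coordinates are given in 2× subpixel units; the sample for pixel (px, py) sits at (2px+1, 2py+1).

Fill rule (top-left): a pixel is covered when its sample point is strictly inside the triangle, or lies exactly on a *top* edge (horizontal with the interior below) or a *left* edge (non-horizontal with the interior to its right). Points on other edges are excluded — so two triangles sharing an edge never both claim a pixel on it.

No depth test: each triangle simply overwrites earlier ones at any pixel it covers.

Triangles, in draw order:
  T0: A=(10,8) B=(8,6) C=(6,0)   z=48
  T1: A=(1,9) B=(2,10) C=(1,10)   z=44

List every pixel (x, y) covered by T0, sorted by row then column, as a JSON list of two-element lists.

T0:
  2·area = 8
  edge (10, 8)→(8, 6): d=(-2,-2) top-left  bias=+0
  edge (8, 6)→(6, 0): d=(-2,-6) top-left  bias=+0
  edge (6, 0)→(10, 8): d=(4,8) right/bottom  bias=-1
    (1,0)@(3, 1): e=[0,-20,28] → ·  [on edge]
    (2,1)@(5, 3): e=[0,-12,20] → ·  [on edge]
    (3,1)@(7, 3): e=[4,0,4] → #  [on edge]
    (4,1)@(9, 3): e=[8,12,-12] → ·
    (3,2)@(7, 5): e=[0,-4,12] → ·  [on edge]
    (4,3)@(9, 7): e=[0,4,4] → #  [on edge]
    (5,3)@(11, 7): e=[4,16,-12] → ·
    (4,4)@(9, 9): e=[-4,0,12] → ·  [on edge]
    (5,4)@(11, 9): e=[0,12,-4] → ·  [on edge]
  covered (2 px):
    · · · · · ·
    · · · # · ·
    · · · · · ·
    · · · · # ·
    · · · · · ·
T1:
  2·area = 1
  edge (1, 9)→(2, 10): d=(1,1) right/bottom  bias=-1
  edge (2, 10)→(1, 10): d=(-1,0) right/bottom  bias=-1
  edge (1, 10)→(1, 9): d=(0,-1) top-left  bias=+0
    (0,0)@(1, 1): e=[-8,9,0] → ·  [on edge]
    (0,1)@(1, 3): e=[-6,7,0] → ·  [on edge]
    (0,2)@(1, 5): e=[-4,5,0] → ·  [on edge]
    (0,3)@(1, 7): e=[-2,3,0] → ·  [on edge]
    (0,4)@(1, 9): e=[0,1,0] → ·  [on edge]
  covered (0 px):
    · · · · · ·
    · · · · · ·
    · · · · · ·
    · · · · · ·
    · · · · · ·

Result: [[3,1],[4,3]]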